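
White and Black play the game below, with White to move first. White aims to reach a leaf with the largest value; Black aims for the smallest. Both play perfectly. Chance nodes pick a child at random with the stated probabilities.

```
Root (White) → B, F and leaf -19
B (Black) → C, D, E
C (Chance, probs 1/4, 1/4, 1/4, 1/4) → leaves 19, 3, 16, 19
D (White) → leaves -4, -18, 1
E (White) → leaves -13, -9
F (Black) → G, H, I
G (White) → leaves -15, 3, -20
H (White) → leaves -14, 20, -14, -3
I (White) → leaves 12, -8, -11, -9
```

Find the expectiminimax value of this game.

3

C (Chance): 1/4·19 + 1/4·3 + 1/4·16 + 1/4·19 = 14.25
D (White): max(-4, -18, 1) = 1
E (White): max(-13, -9) = -9
B (Black): min(14.25, 1, -9) = -9
G (White): max(-15, 3, -20) = 3
H (White): max(-14, 20, -14, -3) = 20
I (White): max(12, -8, -11, -9) = 12
F (Black): min(3, 20, 12) = 3
Root (White): max(-9, 3, -19) = 3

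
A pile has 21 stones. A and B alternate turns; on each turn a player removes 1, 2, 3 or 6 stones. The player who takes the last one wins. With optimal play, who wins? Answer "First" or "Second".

First

Compute winning (W) and losing (L) positions by backward induction:
i:   0  1  2  3  4  5  6  7  8  9 10 11 12 13 14 15 16 17 18 19 20 21
     L  W  W  W  L  W  W  W  L  W  W  W  L  W  W  W  L  W  W  W  L  W
Position 21 is W, so the first player wins.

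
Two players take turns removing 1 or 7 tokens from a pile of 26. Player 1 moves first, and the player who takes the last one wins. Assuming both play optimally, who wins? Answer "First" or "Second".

Second

Compute winning (W) and losing (L) positions by backward induction:
i:   0  1  2  3  4  5  6  7  8  9 10 11 12 13 14 15 16 17 18 19 20 21 22 23 24 25 26
     L  W  L  W  L  W  L  W  L  W  L  W  L  W  L  W  L  W  L  W  L  W  L  W  L  W  L
Position 26 is L, so the second player wins.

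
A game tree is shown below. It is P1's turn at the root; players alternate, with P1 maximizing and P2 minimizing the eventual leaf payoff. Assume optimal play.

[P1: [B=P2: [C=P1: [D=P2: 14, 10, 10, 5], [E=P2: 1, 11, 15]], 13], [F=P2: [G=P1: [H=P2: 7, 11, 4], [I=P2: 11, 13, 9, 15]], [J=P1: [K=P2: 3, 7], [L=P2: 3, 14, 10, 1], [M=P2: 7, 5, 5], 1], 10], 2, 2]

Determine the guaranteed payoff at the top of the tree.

D (P2): min(14, 10, 10, 5) = 5
E (P2): min(1, 11, 15) = 1
C (P1): max(5, 1) = 5
B (P2): min(5, 13) = 5
H (P2): min(7, 11, 4) = 4
I (P2): min(11, 13, 9, 15) = 9
G (P1): max(4, 9) = 9
K (P2): min(3, 7) = 3
L (P2): min(3, 14, 10, 1) = 1
M (P2): min(7, 5, 5) = 5
J (P1): max(3, 1, 5, 1) = 5
F (P2): min(9, 5, 10) = 5
Root (P1): max(5, 5, 2, 2) = 5

5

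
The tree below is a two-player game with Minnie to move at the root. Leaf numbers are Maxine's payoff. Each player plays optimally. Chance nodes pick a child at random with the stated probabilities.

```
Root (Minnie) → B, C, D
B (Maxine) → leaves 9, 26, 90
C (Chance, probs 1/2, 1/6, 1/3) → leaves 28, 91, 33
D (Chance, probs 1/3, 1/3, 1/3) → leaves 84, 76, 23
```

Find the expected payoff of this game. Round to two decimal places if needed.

40.17

B (Maxine): max(9, 26, 90) = 90
C (Chance): 1/2·28 + 1/6·91 + 1/3·33 = 40.17
D (Chance): 1/3·84 + 1/3·76 + 1/3·23 = 61
Root (Minnie): min(90, 40.17, 61) = 40.17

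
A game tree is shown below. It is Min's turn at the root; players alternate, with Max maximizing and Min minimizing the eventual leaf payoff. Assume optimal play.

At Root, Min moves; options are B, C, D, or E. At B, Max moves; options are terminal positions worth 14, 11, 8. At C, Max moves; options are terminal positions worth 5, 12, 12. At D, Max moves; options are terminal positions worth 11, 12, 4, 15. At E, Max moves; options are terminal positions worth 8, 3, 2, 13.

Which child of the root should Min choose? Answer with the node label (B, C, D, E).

C

B (Max): max(14, 11, 8) = 14
C (Max): max(5, 12, 12) = 12
D (Max): max(11, 12, 4, 15) = 15
E (Max): max(8, 3, 2, 13) = 13
Root (Min): min(14, 12, 15, 13) = 12
Min picks the child with the lowest value: C (value 12).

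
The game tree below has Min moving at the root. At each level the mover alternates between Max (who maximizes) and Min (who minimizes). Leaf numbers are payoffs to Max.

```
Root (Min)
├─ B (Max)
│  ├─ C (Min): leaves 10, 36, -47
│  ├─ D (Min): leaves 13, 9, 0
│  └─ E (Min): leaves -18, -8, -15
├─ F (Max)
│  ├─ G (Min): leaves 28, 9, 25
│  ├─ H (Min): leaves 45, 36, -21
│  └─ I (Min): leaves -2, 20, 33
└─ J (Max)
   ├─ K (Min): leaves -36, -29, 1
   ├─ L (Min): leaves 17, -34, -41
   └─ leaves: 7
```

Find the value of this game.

0

C (Min): min(10, 36, -47) = -47
D (Min): min(13, 9, 0) = 0
E (Min): min(-18, -8, -15) = -18
B (Max): max(-47, 0, -18) = 0
G (Min): min(28, 9, 25) = 9
H (Min): min(45, 36, -21) = -21
I (Min): min(-2, 20, 33) = -2
F (Max): max(9, -21, -2) = 9
K (Min): min(-36, -29, 1) = -36
L (Min): min(17, -34, -41) = -41
J (Max): max(-36, -41, 7) = 7
Root (Min): min(0, 9, 7) = 0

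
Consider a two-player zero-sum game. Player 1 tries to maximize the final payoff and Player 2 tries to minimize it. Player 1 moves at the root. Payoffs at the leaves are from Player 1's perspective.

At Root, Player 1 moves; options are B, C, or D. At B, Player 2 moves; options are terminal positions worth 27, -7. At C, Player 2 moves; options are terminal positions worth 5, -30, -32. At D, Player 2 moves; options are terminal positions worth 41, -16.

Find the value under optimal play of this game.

B (Player 2): min(27, -7) = -7
C (Player 2): min(5, -30, -32) = -32
D (Player 2): min(41, -16) = -16
Root (Player 1): max(-7, -32, -16) = -7

-7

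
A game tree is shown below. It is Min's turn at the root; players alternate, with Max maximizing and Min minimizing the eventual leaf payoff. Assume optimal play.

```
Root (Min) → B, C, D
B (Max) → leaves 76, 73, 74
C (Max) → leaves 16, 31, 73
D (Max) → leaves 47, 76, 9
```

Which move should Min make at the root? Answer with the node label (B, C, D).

B (Max): max(76, 73, 74) = 76
C (Max): max(16, 31, 73) = 73
D (Max): max(47, 76, 9) = 76
Root (Min): min(76, 73, 76) = 73
Min picks the child with the lowest value: C (value 73).

C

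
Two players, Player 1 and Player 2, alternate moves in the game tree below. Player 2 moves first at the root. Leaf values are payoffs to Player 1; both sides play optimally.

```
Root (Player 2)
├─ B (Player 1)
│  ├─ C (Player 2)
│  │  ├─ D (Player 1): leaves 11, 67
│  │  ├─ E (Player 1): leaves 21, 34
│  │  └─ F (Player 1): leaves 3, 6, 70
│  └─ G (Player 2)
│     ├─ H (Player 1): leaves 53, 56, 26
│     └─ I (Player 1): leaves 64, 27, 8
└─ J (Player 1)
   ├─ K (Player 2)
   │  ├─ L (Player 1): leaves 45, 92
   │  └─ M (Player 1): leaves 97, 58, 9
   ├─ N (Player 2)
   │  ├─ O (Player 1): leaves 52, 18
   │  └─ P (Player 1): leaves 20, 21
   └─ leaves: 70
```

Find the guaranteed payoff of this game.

D (Player 1): max(11, 67) = 67
E (Player 1): max(21, 34) = 34
F (Player 1): max(3, 6, 70) = 70
C (Player 2): min(67, 34, 70) = 34
H (Player 1): max(53, 56, 26) = 56
I (Player 1): max(64, 27, 8) = 64
G (Player 2): min(56, 64) = 56
B (Player 1): max(34, 56) = 56
L (Player 1): max(45, 92) = 92
M (Player 1): max(97, 58, 9) = 97
K (Player 2): min(92, 97) = 92
O (Player 1): max(52, 18) = 52
P (Player 1): max(20, 21) = 21
N (Player 2): min(52, 21) = 21
J (Player 1): max(92, 21, 70) = 92
Root (Player 2): min(56, 92) = 56

56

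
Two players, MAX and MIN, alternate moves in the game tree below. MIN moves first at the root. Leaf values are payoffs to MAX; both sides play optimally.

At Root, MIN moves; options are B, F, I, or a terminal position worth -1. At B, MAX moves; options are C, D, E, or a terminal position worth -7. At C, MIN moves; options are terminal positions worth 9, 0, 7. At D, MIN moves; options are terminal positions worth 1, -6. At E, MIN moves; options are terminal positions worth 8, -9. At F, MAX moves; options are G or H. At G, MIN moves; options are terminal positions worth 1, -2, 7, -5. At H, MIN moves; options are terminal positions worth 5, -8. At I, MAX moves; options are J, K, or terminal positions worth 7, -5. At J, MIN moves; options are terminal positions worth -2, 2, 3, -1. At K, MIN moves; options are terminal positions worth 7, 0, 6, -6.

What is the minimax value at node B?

0

C: min(9, 0, 7) = 0
D: min(1, -6) = -6
E: min(8, -9) = -9
B: max(0, -6, -9, -7) = 0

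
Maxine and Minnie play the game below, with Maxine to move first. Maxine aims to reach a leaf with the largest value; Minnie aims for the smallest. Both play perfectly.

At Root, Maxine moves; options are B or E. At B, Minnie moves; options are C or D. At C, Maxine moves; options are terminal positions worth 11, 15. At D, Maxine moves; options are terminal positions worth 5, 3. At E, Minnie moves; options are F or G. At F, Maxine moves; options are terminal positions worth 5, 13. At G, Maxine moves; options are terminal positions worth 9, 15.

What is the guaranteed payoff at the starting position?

C (Maxine): max(11, 15) = 15
D (Maxine): max(5, 3) = 5
B (Minnie): min(15, 5) = 5
F (Maxine): max(5, 13) = 13
G (Maxine): max(9, 15) = 15
E (Minnie): min(13, 15) = 13
Root (Maxine): max(5, 13) = 13

13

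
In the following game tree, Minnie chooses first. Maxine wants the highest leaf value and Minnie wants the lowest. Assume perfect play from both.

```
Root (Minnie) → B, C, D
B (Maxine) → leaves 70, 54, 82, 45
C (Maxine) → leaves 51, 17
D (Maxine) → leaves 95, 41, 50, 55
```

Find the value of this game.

51

B (Maxine): max(70, 54, 82, 45) = 82
C (Maxine): max(51, 17) = 51
D (Maxine): max(95, 41, 50, 55) = 95
Root (Minnie): min(82, 51, 95) = 51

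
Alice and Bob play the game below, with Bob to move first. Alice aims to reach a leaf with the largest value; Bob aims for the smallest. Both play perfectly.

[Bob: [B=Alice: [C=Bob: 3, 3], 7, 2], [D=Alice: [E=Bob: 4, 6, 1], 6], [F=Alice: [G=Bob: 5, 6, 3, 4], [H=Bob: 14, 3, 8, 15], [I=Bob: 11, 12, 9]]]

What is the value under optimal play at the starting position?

C (Bob): min(3, 3) = 3
B (Alice): max(3, 7, 2) = 7
E (Bob): min(4, 6, 1) = 1
D (Alice): max(1, 6) = 6
G (Bob): min(5, 6, 3, 4) = 3
H (Bob): min(14, 3, 8, 15) = 3
I (Bob): min(11, 12, 9) = 9
F (Alice): max(3, 3, 9) = 9
Root (Bob): min(7, 6, 9) = 6

6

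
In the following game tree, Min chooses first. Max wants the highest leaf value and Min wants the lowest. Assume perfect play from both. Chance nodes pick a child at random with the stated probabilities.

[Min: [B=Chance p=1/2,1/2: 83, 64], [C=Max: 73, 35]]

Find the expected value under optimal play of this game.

73

B (Chance): 1/2·83 + 1/2·64 = 73.5
C (Max): max(73, 35) = 73
Root (Min): min(73.5, 73) = 73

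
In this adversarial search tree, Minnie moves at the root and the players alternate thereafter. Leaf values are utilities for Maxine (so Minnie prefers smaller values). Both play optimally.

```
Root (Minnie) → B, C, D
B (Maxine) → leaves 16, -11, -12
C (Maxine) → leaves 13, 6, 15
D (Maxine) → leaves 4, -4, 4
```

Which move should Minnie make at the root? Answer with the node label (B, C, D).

D

B (Maxine): max(16, -11, -12) = 16
C (Maxine): max(13, 6, 15) = 15
D (Maxine): max(4, -4, 4) = 4
Root (Minnie): min(16, 15, 4) = 4
Minnie picks the child with the lowest value: D (value 4).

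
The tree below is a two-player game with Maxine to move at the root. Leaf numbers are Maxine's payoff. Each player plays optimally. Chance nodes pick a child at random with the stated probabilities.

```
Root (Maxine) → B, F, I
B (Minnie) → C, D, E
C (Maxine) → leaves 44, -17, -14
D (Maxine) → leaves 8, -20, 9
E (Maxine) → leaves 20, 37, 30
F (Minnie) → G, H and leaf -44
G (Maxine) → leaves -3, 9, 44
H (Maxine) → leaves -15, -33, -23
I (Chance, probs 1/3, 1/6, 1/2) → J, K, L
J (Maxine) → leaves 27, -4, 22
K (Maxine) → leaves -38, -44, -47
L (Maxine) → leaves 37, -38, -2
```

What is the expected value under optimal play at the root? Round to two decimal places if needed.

C (Maxine): max(44, -17, -14) = 44
D (Maxine): max(8, -20, 9) = 9
E (Maxine): max(20, 37, 30) = 37
B (Minnie): min(44, 9, 37) = 9
G (Maxine): max(-3, 9, 44) = 44
H (Maxine): max(-15, -33, -23) = -15
F (Minnie): min(44, -15, -44) = -44
J (Maxine): max(27, -4, 22) = 27
K (Maxine): max(-38, -44, -47) = -38
L (Maxine): max(37, -38, -2) = 37
I (Chance): 1/3·27 + 1/6·-38 + 1/2·37 = 21.17
Root (Maxine): max(9, -44, 21.17) = 21.17

21.17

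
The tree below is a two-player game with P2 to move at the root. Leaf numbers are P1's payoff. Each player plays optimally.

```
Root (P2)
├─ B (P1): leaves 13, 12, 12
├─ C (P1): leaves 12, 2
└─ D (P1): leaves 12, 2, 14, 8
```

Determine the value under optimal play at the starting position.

12

B (P1): max(13, 12, 12) = 13
C (P1): max(12, 2) = 12
D (P1): max(12, 2, 14, 8) = 14
Root (P2): min(13, 12, 14) = 12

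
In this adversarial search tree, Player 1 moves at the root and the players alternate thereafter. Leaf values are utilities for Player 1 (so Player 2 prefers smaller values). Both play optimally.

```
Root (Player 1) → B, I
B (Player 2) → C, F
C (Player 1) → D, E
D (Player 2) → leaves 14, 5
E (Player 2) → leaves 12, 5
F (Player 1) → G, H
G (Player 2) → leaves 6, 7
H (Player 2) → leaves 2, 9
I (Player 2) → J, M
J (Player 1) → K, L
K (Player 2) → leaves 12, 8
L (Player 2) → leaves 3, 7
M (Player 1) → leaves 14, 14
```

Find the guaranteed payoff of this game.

8

D (Player 2): min(14, 5) = 5
E (Player 2): min(12, 5) = 5
C (Player 1): max(5, 5) = 5
G (Player 2): min(6, 7) = 6
H (Player 2): min(2, 9) = 2
F (Player 1): max(6, 2) = 6
B (Player 2): min(5, 6) = 5
K (Player 2): min(12, 8) = 8
L (Player 2): min(3, 7) = 3
J (Player 1): max(8, 3) = 8
M (Player 1): max(14, 14) = 14
I (Player 2): min(8, 14) = 8
Root (Player 1): max(5, 8) = 8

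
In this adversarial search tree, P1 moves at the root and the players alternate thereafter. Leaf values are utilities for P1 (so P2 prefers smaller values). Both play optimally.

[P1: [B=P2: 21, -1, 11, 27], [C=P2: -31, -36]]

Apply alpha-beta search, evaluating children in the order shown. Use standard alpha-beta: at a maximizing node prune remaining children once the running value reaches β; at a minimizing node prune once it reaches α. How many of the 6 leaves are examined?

5

B [α=-∞,β=+∞]: v=-1
C [α=-1,β=+∞]: v=-31 after child 1 ≤ α → α-cutoff, skip 1
Root [α=-∞,β=+∞]: v=-1
Leaves evaluated: 5 of 6.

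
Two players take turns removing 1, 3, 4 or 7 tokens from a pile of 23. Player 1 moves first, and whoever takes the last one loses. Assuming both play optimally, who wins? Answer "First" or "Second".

Compute winning (W) and losing (L) positions by backward induction:
i:   0  1  2  3  4  5  6  7  8  9 10 11 12 13 14 15 16 17 18 19 20 21 22 23
     W  L  W  L  W  W  W  W  W  L  W  L  W  W  W  W  W  L  W  L  W  W  W  W
Position 23 is W, so the first player wins.

First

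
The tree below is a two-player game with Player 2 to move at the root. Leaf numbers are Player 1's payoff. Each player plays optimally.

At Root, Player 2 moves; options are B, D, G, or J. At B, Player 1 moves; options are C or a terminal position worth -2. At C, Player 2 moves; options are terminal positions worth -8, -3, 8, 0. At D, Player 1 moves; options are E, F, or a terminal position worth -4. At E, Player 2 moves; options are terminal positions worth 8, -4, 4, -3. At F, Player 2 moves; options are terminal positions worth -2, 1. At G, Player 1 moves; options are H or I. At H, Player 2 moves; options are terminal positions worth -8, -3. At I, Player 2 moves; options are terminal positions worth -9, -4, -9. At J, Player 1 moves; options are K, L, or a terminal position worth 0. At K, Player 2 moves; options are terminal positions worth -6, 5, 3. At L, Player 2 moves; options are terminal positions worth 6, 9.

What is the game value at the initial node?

C (Player 2): min(-8, -3, 8, 0) = -8
B (Player 1): max(-8, -2) = -2
E (Player 2): min(8, -4, 4, -3) = -4
F (Player 2): min(-2, 1) = -2
D (Player 1): max(-4, -2, -4) = -2
H (Player 2): min(-8, -3) = -8
I (Player 2): min(-9, -4, -9) = -9
G (Player 1): max(-8, -9) = -8
K (Player 2): min(-6, 5, 3) = -6
L (Player 2): min(6, 9) = 6
J (Player 1): max(-6, 6, 0) = 6
Root (Player 2): min(-2, -2, -8, 6) = -8

-8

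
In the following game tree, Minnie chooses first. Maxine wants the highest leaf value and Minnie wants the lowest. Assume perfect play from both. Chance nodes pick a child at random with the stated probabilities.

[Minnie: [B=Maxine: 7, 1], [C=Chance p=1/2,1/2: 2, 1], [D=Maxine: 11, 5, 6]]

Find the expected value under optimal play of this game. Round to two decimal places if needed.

B (Maxine): max(7, 1) = 7
C (Chance): 1/2·2 + 1/2·1 = 1.5
D (Maxine): max(11, 5, 6) = 11
Root (Minnie): min(7, 1.5, 11) = 1.5

1.5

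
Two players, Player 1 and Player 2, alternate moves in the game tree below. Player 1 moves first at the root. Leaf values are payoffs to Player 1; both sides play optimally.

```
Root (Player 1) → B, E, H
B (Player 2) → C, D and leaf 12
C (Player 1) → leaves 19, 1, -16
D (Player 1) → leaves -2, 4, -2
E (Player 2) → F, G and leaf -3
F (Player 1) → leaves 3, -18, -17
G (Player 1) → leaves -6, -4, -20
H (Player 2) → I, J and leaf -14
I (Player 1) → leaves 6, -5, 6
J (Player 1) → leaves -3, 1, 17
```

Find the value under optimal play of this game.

4

C (Player 1): max(19, 1, -16) = 19
D (Player 1): max(-2, 4, -2) = 4
B (Player 2): min(19, 4, 12) = 4
F (Player 1): max(3, -18, -17) = 3
G (Player 1): max(-6, -4, -20) = -4
E (Player 2): min(3, -4, -3) = -4
I (Player 1): max(6, -5, 6) = 6
J (Player 1): max(-3, 1, 17) = 17
H (Player 2): min(6, 17, -14) = -14
Root (Player 1): max(4, -4, -14) = 4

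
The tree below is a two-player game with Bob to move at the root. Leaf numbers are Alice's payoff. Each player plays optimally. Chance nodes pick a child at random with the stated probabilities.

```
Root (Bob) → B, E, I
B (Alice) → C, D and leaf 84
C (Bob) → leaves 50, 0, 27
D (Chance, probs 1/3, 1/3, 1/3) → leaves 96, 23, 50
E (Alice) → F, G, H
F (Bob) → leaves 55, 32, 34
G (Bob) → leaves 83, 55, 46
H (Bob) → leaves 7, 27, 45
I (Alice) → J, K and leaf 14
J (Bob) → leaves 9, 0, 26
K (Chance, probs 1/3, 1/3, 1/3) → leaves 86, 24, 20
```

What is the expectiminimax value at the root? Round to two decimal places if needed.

43.33

C (Bob): min(50, 0, 27) = 0
D (Chance): 1/3·96 + 1/3·23 + 1/3·50 = 56.33
B (Alice): max(0, 56.33, 84) = 84
F (Bob): min(55, 32, 34) = 32
G (Bob): min(83, 55, 46) = 46
H (Bob): min(7, 27, 45) = 7
E (Alice): max(32, 46, 7) = 46
J (Bob): min(9, 0, 26) = 0
K (Chance): 1/3·86 + 1/3·24 + 1/3·20 = 43.33
I (Alice): max(0, 43.33, 14) = 43.33
Root (Bob): min(84, 46, 43.33) = 43.33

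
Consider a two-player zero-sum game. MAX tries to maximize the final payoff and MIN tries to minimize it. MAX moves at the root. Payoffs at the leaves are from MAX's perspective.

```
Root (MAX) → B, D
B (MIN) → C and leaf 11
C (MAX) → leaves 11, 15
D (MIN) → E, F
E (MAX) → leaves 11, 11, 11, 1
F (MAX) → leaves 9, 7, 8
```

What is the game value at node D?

9

E: max(11, 11, 11, 1) = 11
F: max(9, 7, 8) = 9
D: min(11, 9) = 9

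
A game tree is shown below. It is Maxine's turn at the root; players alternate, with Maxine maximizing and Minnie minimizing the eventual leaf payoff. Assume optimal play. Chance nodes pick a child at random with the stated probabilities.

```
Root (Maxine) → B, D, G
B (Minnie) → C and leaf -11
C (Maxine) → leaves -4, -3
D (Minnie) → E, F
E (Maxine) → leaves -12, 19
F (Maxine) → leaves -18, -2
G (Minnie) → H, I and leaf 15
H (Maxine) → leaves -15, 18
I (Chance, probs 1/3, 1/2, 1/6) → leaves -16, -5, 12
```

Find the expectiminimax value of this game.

-2

C (Maxine): max(-4, -3) = -3
B (Minnie): min(-3, -11) = -11
E (Maxine): max(-12, 19) = 19
F (Maxine): max(-18, -2) = -2
D (Minnie): min(19, -2) = -2
H (Maxine): max(-15, 18) = 18
I (Chance): 1/3·-16 + 1/2·-5 + 1/6·12 = -5.83
G (Minnie): min(18, -5.83, 15) = -5.83
Root (Maxine): max(-11, -2, -5.83) = -2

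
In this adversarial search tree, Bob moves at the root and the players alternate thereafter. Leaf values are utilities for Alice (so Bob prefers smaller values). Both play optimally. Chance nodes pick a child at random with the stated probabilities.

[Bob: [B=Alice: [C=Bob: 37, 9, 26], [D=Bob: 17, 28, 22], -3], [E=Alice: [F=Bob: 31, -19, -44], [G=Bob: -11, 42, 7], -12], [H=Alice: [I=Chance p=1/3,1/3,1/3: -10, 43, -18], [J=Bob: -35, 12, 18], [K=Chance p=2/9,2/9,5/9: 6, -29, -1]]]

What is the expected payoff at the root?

-11

C (Bob): min(37, 9, 26) = 9
D (Bob): min(17, 28, 22) = 17
B (Alice): max(9, 17, -3) = 17
F (Bob): min(31, -19, -44) = -44
G (Bob): min(-11, 42, 7) = -11
E (Alice): max(-44, -11, -12) = -11
I (Chance): 1/3·-10 + 1/3·43 + 1/3·-18 = 5
J (Bob): min(-35, 12, 18) = -35
K (Chance): 2/9·6 + 2/9·-29 + 5/9·-1 = -5.67
H (Alice): max(5, -35, -5.67) = 5
Root (Bob): min(17, -11, 5) = -11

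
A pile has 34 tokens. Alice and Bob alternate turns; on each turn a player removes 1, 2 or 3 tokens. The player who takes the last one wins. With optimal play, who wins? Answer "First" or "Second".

First

Mark each pile size as W (mover wins) or L (mover loses):
i:   0  1  2  3  4  5  6  7  8  9 10 11 12 13 14 15 16 17 18 19 20 21 22 23 24 25 26 27 28 29 30 31 32 33 34
     L  W  W  W  L  W  W  W  L  W  W  W  L  W  W  W  L  W  W  W  L  W  W  W  L  W  W  W  L  W  W  W  L  W  W
Position 34 is W, so the first player wins.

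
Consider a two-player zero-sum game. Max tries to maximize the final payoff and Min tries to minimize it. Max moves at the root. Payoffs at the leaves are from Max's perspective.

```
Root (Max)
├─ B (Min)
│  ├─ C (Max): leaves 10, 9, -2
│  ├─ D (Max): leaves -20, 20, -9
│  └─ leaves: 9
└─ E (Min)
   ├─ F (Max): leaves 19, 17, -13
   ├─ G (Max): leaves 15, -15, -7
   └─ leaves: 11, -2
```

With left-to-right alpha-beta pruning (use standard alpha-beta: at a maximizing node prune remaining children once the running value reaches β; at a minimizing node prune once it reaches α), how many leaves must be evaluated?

C [α=-∞,β=+∞]: v=10
D [α=-∞,β=10]: v=20 after child 2 ≥ β → β-cutoff, skip 1
B [α=-∞,β=+∞]: v=9
F [α=9,β=+∞]: v=19
G [α=9,β=19]: v=15
E [α=9,β=+∞]: v=-2
Root [α=-∞,β=+∞]: v=9
Leaves evaluated: 14 of 15.

14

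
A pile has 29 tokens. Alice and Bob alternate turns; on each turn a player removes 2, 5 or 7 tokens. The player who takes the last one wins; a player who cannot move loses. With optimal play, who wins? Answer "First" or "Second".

Mark each pile size as W (mover wins) or L (mover loses):
i:   0  1  2  3  4  5  6  7  8  9 10 11 12 13 14 15 16 17 18 19 20 21 22 23 24 25 26 27 28 29
     L  L  W  W  L  W  W  W  W  W  L  W  W  L  L  W  W  W  W  W  W  W  L  L  W  W  L  W  W  W
Position 29 is W, so the first player wins.

First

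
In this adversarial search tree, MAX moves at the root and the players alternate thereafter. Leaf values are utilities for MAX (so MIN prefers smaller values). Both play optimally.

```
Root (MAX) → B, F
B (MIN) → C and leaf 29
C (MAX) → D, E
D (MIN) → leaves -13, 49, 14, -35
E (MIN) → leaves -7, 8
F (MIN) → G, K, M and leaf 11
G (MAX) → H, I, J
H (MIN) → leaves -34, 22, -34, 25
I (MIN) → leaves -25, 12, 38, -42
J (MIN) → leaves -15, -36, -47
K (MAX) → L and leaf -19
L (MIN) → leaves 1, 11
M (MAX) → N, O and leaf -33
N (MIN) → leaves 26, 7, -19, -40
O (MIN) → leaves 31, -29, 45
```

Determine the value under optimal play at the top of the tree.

D (MIN): min(-13, 49, 14, -35) = -35
E (MIN): min(-7, 8) = -7
C (MAX): max(-35, -7) = -7
B (MIN): min(-7, 29) = -7
H (MIN): min(-34, 22, -34, 25) = -34
I (MIN): min(-25, 12, 38, -42) = -42
J (MIN): min(-15, -36, -47) = -47
G (MAX): max(-34, -42, -47) = -34
L (MIN): min(1, 11) = 1
K (MAX): max(1, -19) = 1
N (MIN): min(26, 7, -19, -40) = -40
O (MIN): min(31, -29, 45) = -29
M (MAX): max(-40, -29, -33) = -29
F (MIN): min(-34, 1, -29, 11) = -34
Root (MAX): max(-7, -34) = -7

-7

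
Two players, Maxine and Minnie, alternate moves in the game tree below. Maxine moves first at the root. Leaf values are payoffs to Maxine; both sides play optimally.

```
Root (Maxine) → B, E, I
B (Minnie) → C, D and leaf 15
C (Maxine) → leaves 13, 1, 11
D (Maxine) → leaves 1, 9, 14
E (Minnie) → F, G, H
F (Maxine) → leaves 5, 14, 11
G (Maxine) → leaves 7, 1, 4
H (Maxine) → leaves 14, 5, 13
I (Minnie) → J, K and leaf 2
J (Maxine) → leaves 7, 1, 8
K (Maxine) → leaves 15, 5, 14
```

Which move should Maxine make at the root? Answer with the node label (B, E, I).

B

C (Maxine): max(13, 1, 11) = 13
D (Maxine): max(1, 9, 14) = 14
B (Minnie): min(13, 14, 15) = 13
F (Maxine): max(5, 14, 11) = 14
G (Maxine): max(7, 1, 4) = 7
H (Maxine): max(14, 5, 13) = 14
E (Minnie): min(14, 7, 14) = 7
J (Maxine): max(7, 1, 8) = 8
K (Maxine): max(15, 5, 14) = 15
I (Minnie): min(8, 15, 2) = 2
Root (Maxine): max(13, 7, 2) = 13
Maxine picks the child with the highest value: B (value 13).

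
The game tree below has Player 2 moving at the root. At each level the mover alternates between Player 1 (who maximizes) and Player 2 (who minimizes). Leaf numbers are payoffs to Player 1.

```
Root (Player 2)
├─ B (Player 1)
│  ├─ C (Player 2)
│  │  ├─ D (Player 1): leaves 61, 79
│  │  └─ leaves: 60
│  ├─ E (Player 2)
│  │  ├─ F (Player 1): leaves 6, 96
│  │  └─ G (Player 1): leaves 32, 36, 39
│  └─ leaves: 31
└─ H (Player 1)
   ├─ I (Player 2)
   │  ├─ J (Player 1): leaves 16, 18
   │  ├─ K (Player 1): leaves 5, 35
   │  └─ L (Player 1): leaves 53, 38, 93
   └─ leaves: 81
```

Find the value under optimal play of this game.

60

D (Player 1): max(61, 79) = 79
C (Player 2): min(79, 60) = 60
F (Player 1): max(6, 96) = 96
G (Player 1): max(32, 36, 39) = 39
E (Player 2): min(96, 39) = 39
B (Player 1): max(60, 39, 31) = 60
J (Player 1): max(16, 18) = 18
K (Player 1): max(5, 35) = 35
L (Player 1): max(53, 38, 93) = 93
I (Player 2): min(18, 35, 93) = 18
H (Player 1): max(18, 81) = 81
Root (Player 2): min(60, 81) = 60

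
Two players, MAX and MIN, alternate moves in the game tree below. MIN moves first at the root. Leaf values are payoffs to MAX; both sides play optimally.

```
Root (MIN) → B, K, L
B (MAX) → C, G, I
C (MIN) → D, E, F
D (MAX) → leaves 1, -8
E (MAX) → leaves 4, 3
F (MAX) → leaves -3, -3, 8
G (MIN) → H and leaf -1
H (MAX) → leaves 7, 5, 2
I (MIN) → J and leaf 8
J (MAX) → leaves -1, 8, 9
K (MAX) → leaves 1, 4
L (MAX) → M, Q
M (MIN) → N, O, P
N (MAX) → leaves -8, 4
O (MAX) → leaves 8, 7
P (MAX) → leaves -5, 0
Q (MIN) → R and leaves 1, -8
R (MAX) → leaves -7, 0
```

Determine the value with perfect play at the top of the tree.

D (MAX): max(1, -8) = 1
E (MAX): max(4, 3) = 4
F (MAX): max(-3, -3, 8) = 8
C (MIN): min(1, 4, 8) = 1
H (MAX): max(7, 5, 2) = 7
G (MIN): min(7, -1) = -1
J (MAX): max(-1, 8, 9) = 9
I (MIN): min(9, 8) = 8
B (MAX): max(1, -1, 8) = 8
K (MAX): max(1, 4) = 4
N (MAX): max(-8, 4) = 4
O (MAX): max(8, 7) = 8
P (MAX): max(-5, 0) = 0
M (MIN): min(4, 8, 0) = 0
R (MAX): max(-7, 0) = 0
Q (MIN): min(0, 1, -8) = -8
L (MAX): max(0, -8) = 0
Root (MIN): min(8, 4, 0) = 0

0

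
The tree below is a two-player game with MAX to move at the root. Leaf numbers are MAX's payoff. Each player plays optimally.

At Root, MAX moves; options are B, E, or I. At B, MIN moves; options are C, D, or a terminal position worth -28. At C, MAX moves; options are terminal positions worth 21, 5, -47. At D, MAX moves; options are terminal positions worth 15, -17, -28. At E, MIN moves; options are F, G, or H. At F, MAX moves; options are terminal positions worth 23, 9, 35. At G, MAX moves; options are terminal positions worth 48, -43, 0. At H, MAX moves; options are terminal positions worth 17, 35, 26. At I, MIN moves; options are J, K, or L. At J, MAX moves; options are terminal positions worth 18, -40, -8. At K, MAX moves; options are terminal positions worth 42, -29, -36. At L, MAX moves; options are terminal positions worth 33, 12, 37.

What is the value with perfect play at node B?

C: max(21, 5, -47) = 21
D: max(15, -17, -28) = 15
B: min(21, 15, -28) = -28

-28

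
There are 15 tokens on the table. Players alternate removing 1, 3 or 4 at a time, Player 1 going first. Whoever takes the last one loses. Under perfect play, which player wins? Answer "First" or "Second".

Second

W/L table (W = player to move can force a win):
i:   0  1  2  3  4  5  6  7  8  9 10 11 12 13 14 15
     W  L  W  L  W  W  W  W  L  W  L  W  W  W  W  L
Position 15 is L, so the second player wins.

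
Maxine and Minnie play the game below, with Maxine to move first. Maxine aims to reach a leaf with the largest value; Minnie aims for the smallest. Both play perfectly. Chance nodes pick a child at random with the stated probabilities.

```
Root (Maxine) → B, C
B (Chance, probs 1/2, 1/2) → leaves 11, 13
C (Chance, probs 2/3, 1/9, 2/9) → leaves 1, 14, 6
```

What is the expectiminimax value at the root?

B (Chance): 1/2·11 + 1/2·13 = 12
C (Chance): 2/3·1 + 1/9·14 + 2/9·6 = 3.56
Root (Maxine): max(12, 3.56) = 12

12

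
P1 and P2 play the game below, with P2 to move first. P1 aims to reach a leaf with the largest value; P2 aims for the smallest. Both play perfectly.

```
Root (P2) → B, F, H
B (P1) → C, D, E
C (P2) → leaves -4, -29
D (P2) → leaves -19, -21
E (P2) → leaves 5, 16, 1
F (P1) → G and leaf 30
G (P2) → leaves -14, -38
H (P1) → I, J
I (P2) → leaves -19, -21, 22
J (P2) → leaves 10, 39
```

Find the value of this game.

C (P2): min(-4, -29) = -29
D (P2): min(-19, -21) = -21
E (P2): min(5, 16, 1) = 1
B (P1): max(-29, -21, 1) = 1
G (P2): min(-14, -38) = -38
F (P1): max(-38, 30) = 30
I (P2): min(-19, -21, 22) = -21
J (P2): min(10, 39) = 10
H (P1): max(-21, 10) = 10
Root (P2): min(1, 30, 10) = 1

1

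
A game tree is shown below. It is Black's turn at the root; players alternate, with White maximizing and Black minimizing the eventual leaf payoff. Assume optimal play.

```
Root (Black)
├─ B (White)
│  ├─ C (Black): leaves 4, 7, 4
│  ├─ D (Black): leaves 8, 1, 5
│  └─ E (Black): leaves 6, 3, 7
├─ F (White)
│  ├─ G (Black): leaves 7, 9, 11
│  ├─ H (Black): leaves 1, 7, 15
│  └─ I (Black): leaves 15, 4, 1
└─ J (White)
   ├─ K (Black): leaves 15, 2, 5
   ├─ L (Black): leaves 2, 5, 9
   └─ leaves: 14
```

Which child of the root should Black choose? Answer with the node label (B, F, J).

C (Black): min(4, 7, 4) = 4
D (Black): min(8, 1, 5) = 1
E (Black): min(6, 3, 7) = 3
B (White): max(4, 1, 3) = 4
G (Black): min(7, 9, 11) = 7
H (Black): min(1, 7, 15) = 1
I (Black): min(15, 4, 1) = 1
F (White): max(7, 1, 1) = 7
K (Black): min(15, 2, 5) = 2
L (Black): min(2, 5, 9) = 2
J (White): max(2, 2, 14) = 14
Root (Black): min(4, 7, 14) = 4
Black picks the child with the lowest value: B (value 4).

B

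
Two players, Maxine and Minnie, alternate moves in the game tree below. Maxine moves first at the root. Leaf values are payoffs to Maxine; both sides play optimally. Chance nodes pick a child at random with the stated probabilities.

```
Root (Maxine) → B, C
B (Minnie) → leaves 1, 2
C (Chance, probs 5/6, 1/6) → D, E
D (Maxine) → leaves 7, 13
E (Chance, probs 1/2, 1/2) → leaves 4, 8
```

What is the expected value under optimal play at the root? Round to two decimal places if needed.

B (Minnie): min(1, 2) = 1
D (Maxine): max(7, 13) = 13
E (Chance): 1/2·4 + 1/2·8 = 6
C (Chance): 5/6·13 + 1/6·6 = 11.83
Root (Maxine): max(1, 11.83) = 11.83

11.83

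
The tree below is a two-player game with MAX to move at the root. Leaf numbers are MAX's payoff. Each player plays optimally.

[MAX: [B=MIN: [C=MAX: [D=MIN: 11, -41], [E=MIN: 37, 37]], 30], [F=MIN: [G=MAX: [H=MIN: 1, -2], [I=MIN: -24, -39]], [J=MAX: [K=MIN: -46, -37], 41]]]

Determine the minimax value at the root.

D (MIN): min(11, -41) = -41
E (MIN): min(37, 37) = 37
C (MAX): max(-41, 37) = 37
B (MIN): min(37, 30) = 30
H (MIN): min(1, -2) = -2
I (MIN): min(-24, -39) = -39
G (MAX): max(-2, -39) = -2
K (MIN): min(-46, -37) = -46
J (MAX): max(-46, 41) = 41
F (MIN): min(-2, 41) = -2
Root (MAX): max(30, -2) = 30

30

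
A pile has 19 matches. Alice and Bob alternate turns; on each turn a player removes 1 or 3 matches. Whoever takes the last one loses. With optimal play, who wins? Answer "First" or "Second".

Second

i:   0  1  2  3  4  5  6  7  8  9 10 11 12 13 14 15 16 17 18 19
     W  L  W  L  W  L  W  L  W  L  W  L  W  L  W  L  W  L  W  L
Position 19 is L, so the second player wins.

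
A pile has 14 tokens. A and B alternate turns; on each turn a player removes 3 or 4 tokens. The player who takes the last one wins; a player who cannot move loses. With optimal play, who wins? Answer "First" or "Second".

Second

Mark each pile size as W (mover wins) or L (mover loses):
i:   0  1  2  3  4  5  6  7  8  9 10 11 12 13 14
     L  L  L  W  W  W  W  L  L  L  W  W  W  W  L
Position 14 is L, so the second player wins.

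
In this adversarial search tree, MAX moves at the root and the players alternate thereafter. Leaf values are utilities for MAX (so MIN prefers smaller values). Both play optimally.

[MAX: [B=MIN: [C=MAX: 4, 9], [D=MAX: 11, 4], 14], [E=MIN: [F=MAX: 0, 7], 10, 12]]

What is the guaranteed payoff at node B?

C: max(4, 9) = 9
D: max(11, 4) = 11
B: min(9, 11, 14) = 9

9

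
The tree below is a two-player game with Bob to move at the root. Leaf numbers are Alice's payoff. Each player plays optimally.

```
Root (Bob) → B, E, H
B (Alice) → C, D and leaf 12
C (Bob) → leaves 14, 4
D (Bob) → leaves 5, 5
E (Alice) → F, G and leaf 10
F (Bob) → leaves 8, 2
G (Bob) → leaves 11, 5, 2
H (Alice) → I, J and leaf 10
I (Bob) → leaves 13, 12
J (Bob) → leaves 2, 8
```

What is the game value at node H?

I: min(13, 12) = 12
J: min(2, 8) = 2
H: max(12, 2, 10) = 12

12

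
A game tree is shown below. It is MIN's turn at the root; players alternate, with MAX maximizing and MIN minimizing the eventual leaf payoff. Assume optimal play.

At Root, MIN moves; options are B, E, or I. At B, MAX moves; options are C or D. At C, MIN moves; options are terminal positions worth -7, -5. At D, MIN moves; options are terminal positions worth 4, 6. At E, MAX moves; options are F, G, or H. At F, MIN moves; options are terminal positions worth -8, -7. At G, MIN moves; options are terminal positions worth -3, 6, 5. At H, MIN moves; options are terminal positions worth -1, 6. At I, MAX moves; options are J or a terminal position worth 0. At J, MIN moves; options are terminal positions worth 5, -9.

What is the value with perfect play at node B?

4

C: min(-7, -5) = -7
D: min(4, 6) = 4
B: max(-7, 4) = 4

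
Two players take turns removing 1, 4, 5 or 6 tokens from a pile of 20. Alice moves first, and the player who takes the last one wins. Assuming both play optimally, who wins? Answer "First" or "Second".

Second

Compute winning (W) and losing (L) positions by backward induction:
i:   0  1  2  3  4  5  6  7  8  9 10 11 12 13 14 15 16 17 18 19 20
     L  W  L  W  W  W  W  W  W  L  W  L  W  W  W  W  W  W  L  W  L
Position 20 is L, so the second player wins.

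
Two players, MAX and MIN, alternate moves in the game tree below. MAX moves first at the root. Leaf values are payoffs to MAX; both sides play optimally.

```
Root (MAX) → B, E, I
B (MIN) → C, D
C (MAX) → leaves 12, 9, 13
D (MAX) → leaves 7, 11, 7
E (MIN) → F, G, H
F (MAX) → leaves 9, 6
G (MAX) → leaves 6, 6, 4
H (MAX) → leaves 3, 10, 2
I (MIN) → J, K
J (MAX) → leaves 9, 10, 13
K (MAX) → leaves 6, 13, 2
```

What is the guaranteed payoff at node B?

11

C: max(12, 9, 13) = 13
D: max(7, 11, 7) = 11
B: min(13, 11) = 11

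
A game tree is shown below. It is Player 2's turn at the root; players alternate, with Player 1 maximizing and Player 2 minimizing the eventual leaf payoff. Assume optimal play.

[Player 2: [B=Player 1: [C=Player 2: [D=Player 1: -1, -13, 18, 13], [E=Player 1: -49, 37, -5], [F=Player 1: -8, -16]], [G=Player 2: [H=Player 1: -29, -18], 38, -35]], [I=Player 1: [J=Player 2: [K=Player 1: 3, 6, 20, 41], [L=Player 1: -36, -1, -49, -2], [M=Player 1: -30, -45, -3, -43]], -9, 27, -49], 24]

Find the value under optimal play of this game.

D (Player 1): max(-1, -13, 18, 13) = 18
E (Player 1): max(-49, 37, -5) = 37
F (Player 1): max(-8, -16) = -8
C (Player 2): min(18, 37, -8) = -8
H (Player 1): max(-29, -18) = -18
G (Player 2): min(-18, 38, -35) = -35
B (Player 1): max(-8, -35) = -8
K (Player 1): max(3, 6, 20, 41) = 41
L (Player 1): max(-36, -1, -49, -2) = -1
M (Player 1): max(-30, -45, -3, -43) = -3
J (Player 2): min(41, -1, -3) = -3
I (Player 1): max(-3, -9, 27, -49) = 27
Root (Player 2): min(-8, 27, 24) = -8

-8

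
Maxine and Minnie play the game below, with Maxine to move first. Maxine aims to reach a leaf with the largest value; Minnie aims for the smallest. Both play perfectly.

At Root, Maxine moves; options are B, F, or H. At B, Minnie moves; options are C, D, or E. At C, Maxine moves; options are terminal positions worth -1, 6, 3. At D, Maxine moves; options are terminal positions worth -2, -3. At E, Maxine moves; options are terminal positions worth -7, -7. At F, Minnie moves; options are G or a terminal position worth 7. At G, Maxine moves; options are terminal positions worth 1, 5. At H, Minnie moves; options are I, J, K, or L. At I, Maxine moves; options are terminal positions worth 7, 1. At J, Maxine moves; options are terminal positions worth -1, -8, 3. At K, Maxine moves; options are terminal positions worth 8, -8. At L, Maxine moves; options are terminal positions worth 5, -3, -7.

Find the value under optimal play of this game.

5

C (Maxine): max(-1, 6, 3) = 6
D (Maxine): max(-2, -3) = -2
E (Maxine): max(-7, -7) = -7
B (Minnie): min(6, -2, -7) = -7
G (Maxine): max(1, 5) = 5
F (Minnie): min(5, 7) = 5
I (Maxine): max(7, 1) = 7
J (Maxine): max(-1, -8, 3) = 3
K (Maxine): max(8, -8) = 8
L (Maxine): max(5, -3, -7) = 5
H (Minnie): min(7, 3, 8, 5) = 3
Root (Maxine): max(-7, 5, 3) = 5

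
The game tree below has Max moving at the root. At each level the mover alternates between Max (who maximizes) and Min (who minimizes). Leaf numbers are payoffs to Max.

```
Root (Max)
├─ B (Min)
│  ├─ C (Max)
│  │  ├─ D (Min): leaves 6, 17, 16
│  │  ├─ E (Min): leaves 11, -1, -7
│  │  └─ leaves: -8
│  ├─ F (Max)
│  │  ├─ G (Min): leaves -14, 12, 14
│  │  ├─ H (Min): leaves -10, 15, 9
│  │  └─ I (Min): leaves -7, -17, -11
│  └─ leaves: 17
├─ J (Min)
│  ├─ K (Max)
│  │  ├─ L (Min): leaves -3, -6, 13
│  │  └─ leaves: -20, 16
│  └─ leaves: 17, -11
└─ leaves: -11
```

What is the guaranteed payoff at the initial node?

D (Min): min(6, 17, 16) = 6
E (Min): min(11, -1, -7) = -7
C (Max): max(6, -7, -8) = 6
G (Min): min(-14, 12, 14) = -14
H (Min): min(-10, 15, 9) = -10
I (Min): min(-7, -17, -11) = -17
F (Max): max(-14, -10, -17) = -10
B (Min): min(6, -10, 17) = -10
L (Min): min(-3, -6, 13) = -6
K (Max): max(-6, -20, 16) = 16
J (Min): min(16, 17, -11) = -11
Root (Max): max(-10, -11, -11) = -10

-10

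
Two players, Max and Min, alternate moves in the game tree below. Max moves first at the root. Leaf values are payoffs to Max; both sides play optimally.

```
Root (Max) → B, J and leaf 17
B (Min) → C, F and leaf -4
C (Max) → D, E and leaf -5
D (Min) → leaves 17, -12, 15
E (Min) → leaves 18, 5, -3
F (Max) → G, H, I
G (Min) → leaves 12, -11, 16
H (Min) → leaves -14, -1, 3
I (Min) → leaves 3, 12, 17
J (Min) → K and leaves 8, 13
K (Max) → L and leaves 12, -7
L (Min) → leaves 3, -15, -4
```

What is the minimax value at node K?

L: min(3, -15, -4) = -15
K: max(-15, 12, -7) = 12

12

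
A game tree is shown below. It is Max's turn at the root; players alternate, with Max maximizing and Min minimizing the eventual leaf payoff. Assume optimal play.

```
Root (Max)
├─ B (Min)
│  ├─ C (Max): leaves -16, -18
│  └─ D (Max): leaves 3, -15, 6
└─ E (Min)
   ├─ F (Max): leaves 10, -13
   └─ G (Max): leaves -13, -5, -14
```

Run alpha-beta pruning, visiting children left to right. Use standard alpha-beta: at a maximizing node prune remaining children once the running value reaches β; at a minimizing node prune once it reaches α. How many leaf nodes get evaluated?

C [α=-∞,β=+∞]: v=-16
D [α=-∞,β=-16]: v=3 after child 1 ≥ β → β-cutoff, skip 2
B [α=-∞,β=+∞]: v=-16
F [α=-16,β=+∞]: v=10
G [α=-16,β=10]: v=-5
E [α=-16,β=+∞]: v=-5
Root [α=-∞,β=+∞]: v=-5
Leaves evaluated: 8 of 10.

8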